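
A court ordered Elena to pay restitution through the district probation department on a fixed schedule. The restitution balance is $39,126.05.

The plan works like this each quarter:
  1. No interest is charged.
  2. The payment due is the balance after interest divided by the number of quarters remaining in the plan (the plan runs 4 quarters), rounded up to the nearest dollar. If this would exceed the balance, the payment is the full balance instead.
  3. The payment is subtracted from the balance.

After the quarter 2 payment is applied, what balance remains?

$19,562.05

Quarter 1: opening $39,126.05; payment $9,782.00; balance $29,344.05
Quarter 2: opening $29,344.05; payment $9,782.00; balance $19,562.05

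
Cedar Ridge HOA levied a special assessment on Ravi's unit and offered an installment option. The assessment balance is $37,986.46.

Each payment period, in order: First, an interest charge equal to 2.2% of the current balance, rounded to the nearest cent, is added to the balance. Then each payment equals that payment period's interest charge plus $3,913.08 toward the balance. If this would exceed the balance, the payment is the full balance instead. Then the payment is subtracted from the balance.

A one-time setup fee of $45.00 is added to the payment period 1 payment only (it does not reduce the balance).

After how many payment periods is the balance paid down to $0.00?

10

Payment period 1: opening $37,986.46; interest $835.70 → $38,822.16; payment $4,748.78 (+ $45.00 fee); balance $34,073.38
Payment period 2: opening $34,073.38; interest $749.61 → $34,822.99; payment $4,662.69; balance $30,160.30
Payment period 3: opening $30,160.30; interest $663.53 → $30,823.83; payment $4,576.61; balance $26,247.22
Payment period 4: opening $26,247.22; interest $577.44 → $26,824.66; payment $4,490.52; balance $22,334.14
Payment period 5: opening $22,334.14; interest $491.35 → $22,825.49; payment $4,404.43; balance $18,421.06
Payment period 6: opening $18,421.06; interest $405.26 → $18,826.32; payment $4,318.34; balance $14,507.98
Payment period 7: opening $14,507.98; interest $319.18 → $14,827.16; payment $4,232.26; balance $10,594.90
Payment period 8: opening $10,594.90; interest $233.09 → $10,827.99; payment $4,146.17; balance $6,681.82
Payment period 9: opening $6,681.82; interest $147.00 → $6,828.82; payment $4,060.08; balance $2,768.74
Payment period 10: opening $2,768.74; interest $60.91 → $2,829.65; payment $2,829.65; balance $0.00
Balance reaches $0.00 in payment period 10.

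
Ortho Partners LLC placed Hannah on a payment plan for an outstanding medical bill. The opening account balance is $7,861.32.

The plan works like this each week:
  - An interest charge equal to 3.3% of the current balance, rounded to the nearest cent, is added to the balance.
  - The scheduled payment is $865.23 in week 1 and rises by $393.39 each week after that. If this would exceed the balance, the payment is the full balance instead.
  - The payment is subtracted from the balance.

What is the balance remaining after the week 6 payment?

$0.00

Week 1: opening $7,861.32; interest $259.42 → $8,120.74; payment $865.23; balance $7,255.51
Week 2: opening $7,255.51; interest $239.43 → $7,494.94; payment $1,258.62; balance $6,236.32
Week 3: opening $6,236.32; interest $205.80 → $6,442.12; payment $1,652.01; balance $4,790.11
Week 4: opening $4,790.11; interest $158.07 → $4,948.18; payment $2,045.40; balance $2,902.78
Week 5: opening $2,902.78; interest $95.79 → $2,998.57; payment $2,438.79; balance $559.78
Week 6: opening $559.78; interest $18.47 → $578.25; payment $578.25; balance $0.00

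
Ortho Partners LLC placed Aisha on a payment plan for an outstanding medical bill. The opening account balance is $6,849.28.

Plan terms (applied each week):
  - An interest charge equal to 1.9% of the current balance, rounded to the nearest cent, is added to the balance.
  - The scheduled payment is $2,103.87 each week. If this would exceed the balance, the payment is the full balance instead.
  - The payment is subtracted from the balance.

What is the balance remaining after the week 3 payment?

# | Opening | Interest | Payment | End bal
1 | $6,849.28 | $130.14 | $2,103.87 | $4,875.55
2 | $4,875.55 | $92.64 | $2,103.87 | $2,864.32
3 | $2,864.32 | $54.42 | $2,103.87 | $814.87

$814.87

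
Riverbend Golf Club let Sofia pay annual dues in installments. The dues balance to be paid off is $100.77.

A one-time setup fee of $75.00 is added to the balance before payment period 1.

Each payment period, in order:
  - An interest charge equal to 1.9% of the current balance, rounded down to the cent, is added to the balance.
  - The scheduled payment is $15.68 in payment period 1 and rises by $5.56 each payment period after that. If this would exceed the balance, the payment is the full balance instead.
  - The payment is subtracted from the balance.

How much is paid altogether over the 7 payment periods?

Payment period 1: $175.77 +$3.33 interest = $179.10; pay $15.68 → $163.42
Payment period 2: $163.42 +$3.10 interest = $166.52; pay $21.24 → $145.28
Payment period 3: $145.28 +$2.76 interest = $148.04; pay $26.80 → $121.24
Payment period 4: $121.24 +$2.30 interest = $123.54; pay $32.36 → $91.18
Payment period 5: $91.18 +$1.73 interest = $92.91; pay $37.92 → $54.99
Payment period 6: $54.99 +$1.04 interest = $56.03; pay $43.48 → $12.55
Payment period 7: $12.55 +$0.23 interest = $12.78; pay $12.78 → $0.00
Total paid: $190.26

$190.26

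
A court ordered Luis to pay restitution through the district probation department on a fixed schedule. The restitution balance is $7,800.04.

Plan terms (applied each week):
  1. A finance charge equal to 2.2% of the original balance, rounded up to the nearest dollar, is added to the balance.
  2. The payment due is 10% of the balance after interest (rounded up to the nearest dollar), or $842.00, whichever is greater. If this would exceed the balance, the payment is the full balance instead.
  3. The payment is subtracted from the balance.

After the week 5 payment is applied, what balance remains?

$4,450.04

Week 1: $7,800.04 +$172.00 interest = $7,972.04; pay $842.00 → $7,130.04
Week 2: $7,130.04 +$172.00 interest = $7,302.04; pay $842.00 → $6,460.04
Week 3: $6,460.04 +$172.00 interest = $6,632.04; pay $842.00 → $5,790.04
Week 4: $5,790.04 +$172.00 interest = $5,962.04; pay $842.00 → $5,120.04
Week 5: $5,120.04 +$172.00 interest = $5,292.04; pay $842.00 → $4,450.04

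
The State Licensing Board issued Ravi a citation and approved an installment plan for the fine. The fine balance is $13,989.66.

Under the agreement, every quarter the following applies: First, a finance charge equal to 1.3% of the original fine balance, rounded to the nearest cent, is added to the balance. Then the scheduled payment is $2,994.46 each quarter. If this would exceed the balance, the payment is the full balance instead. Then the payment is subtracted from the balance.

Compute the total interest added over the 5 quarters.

# | Opening | Interest | Payment | End bal
1 | $13,989.66 | $181.87 | $2,994.46 | $11,177.07
2 | $11,177.07 | $181.87 | $2,994.46 | $8,364.48
3 | $8,364.48 | $181.87 | $2,994.46 | $5,551.89
4 | $5,551.89 | $181.87 | $2,994.46 | $2,739.30
5 | $2,739.30 | $181.87 | $2,921.17 | $0.00
Total interest: $181.87 + $181.87 + $181.87 + $181.87 + $181.87 = $909.35

$909.35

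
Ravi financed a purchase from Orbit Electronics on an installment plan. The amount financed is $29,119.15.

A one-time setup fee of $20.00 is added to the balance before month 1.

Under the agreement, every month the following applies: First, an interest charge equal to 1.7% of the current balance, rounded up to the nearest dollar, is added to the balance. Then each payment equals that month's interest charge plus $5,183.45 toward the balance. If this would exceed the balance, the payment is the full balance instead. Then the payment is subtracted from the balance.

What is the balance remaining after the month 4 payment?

$8,405.35

Month 1: $29,139.15 +$496.00 interest = $29,635.15; pay $5,679.45 → $23,955.70
Month 2: $23,955.70 +$408.00 interest = $24,363.70; pay $5,591.45 → $18,772.25
Month 3: $18,772.25 +$320.00 interest = $19,092.25; pay $5,503.45 → $13,588.80
Month 4: $13,588.80 +$232.00 interest = $13,820.80; pay $5,415.45 → $8,405.35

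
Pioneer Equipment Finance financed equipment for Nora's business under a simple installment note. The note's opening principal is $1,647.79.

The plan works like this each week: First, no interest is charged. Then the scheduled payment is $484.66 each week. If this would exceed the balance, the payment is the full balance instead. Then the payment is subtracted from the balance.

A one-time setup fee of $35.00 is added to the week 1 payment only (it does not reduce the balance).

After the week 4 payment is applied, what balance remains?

Week 1: opening $1,647.79; payment $484.66 (+ $35.00 fee); balance $1,163.13
Week 2: opening $1,163.13; payment $484.66; balance $678.47
Week 3: opening $678.47; payment $484.66; balance $193.81
Week 4: opening $193.81; payment $193.81; balance $0.00

$0.00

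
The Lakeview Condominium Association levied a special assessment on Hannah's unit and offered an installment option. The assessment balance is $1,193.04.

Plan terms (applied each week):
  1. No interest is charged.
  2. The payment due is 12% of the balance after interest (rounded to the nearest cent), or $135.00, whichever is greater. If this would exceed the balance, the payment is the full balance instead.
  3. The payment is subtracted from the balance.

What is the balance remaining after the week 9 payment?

Week 1: $1,193.04 − $143.16 → $1,049.88
Week 2: $1,049.88 − $135.00 → $914.88
Week 3: $914.88 − $135.00 → $779.88
Week 4: $779.88 − $135.00 → $644.88
Week 5: $644.88 − $135.00 → $509.88
Week 6: $509.88 − $135.00 → $374.88
Week 7: $374.88 − $135.00 → $239.88
Week 8: $239.88 − $135.00 → $104.88
Week 9: $104.88 − $104.88 → $0.00

$0.00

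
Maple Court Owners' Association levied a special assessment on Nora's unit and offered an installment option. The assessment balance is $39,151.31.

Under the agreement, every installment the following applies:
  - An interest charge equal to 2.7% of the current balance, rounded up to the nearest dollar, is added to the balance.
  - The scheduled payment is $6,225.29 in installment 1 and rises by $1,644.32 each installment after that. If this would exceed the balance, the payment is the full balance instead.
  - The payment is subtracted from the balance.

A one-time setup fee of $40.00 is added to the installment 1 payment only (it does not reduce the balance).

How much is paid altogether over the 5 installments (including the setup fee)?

# | Opening | Interest | Payment | Fee | End bal
1 | $39,151.31 | $1,058.00 | $6,225.29 | $40.00 | $33,984.02
2 | $33,984.02 | $918.00 | $7,869.61 | — | $27,032.41
3 | $27,032.41 | $730.00 | $9,513.93 | — | $18,248.48
4 | $18,248.48 | $493.00 | $11,158.25 | — | $7,583.23
5 | $7,583.23 | $205.00 | $7,788.23 | — | $0.00
Total paid: $42,595.31

$42,595.31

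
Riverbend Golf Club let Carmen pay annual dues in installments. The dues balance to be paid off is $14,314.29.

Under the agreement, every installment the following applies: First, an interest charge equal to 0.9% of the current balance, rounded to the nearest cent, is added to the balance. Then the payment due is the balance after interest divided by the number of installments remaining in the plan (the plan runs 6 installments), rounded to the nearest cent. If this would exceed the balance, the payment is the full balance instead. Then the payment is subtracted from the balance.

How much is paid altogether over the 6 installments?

$14,772.02

# | Opening | Interest | Payment | End bal
1 | $14,314.29 | $128.83 | $2,407.19 | $12,035.93
2 | $12,035.93 | $108.32 | $2,428.85 | $9,715.40
3 | $9,715.40 | $87.44 | $2,450.71 | $7,352.13
4 | $7,352.13 | $66.17 | $2,472.77 | $4,945.53
5 | $4,945.53 | $44.51 | $2,495.02 | $2,495.02
6 | $2,495.02 | $22.46 | $2,517.48 | $0.00
Total paid: $14,772.02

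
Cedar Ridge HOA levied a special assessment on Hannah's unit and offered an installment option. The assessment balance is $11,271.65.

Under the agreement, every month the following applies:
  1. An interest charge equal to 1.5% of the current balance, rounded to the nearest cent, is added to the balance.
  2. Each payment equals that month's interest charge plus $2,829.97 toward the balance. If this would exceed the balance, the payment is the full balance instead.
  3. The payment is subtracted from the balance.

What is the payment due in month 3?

Month 1: $11,271.65 +$169.07 interest = $11,440.72; pay $2,999.04 → $8,441.68
Month 2: $8,441.68 +$126.63 interest = $8,568.31; pay $2,956.60 → $5,611.71
Month 3: $5,611.71 +$84.18 interest = $5,695.89; pay $2,914.15 → $2,781.74

$2,914.15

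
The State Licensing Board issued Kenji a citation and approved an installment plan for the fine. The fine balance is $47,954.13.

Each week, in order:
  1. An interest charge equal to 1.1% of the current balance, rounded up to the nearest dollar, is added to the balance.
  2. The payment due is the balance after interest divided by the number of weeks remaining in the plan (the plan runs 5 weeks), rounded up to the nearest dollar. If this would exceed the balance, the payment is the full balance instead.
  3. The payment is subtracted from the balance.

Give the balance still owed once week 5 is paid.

$0.00

Week 1: $47,954.13 +$528.00 interest = $48,482.13; pay $9,697.00 → $38,785.13
Week 2: $38,785.13 +$427.00 interest = $39,212.13; pay $9,804.00 → $29,408.13
Week 3: $29,408.13 +$324.00 interest = $29,732.13; pay $9,911.00 → $19,821.13
Week 4: $19,821.13 +$219.00 interest = $20,040.13; pay $10,021.00 → $10,019.13
Week 5: $10,019.13 +$111.00 interest = $10,130.13; pay $10,130.13 → $0.00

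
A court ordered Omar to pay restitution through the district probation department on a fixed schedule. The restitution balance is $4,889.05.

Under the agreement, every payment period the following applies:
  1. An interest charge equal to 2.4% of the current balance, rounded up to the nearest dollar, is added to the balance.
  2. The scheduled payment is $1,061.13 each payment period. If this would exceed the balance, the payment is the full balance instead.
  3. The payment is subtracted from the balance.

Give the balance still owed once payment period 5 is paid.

$0.00

Payment period 1: $4,889.05 +$118.00 interest = $5,007.05; pay $1,061.13 → $3,945.92
Payment period 2: $3,945.92 +$95.00 interest = $4,040.92; pay $1,061.13 → $2,979.79
Payment period 3: $2,979.79 +$72.00 interest = $3,051.79; pay $1,061.13 → $1,990.66
Payment period 4: $1,990.66 +$48.00 interest = $2,038.66; pay $1,061.13 → $977.53
Payment period 5: $977.53 +$24.00 interest = $1,001.53; pay $1,001.53 → $0.00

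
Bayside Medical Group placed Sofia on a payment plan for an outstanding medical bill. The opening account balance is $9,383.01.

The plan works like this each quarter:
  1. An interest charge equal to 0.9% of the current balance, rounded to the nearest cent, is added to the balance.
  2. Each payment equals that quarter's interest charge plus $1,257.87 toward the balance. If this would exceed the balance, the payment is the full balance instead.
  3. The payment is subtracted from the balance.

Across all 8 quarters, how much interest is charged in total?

$358.59

Quarter 1: $9,383.01 +$84.45 interest = $9,467.46; pay $1,342.32 → $8,125.14
Quarter 2: $8,125.14 +$73.13 interest = $8,198.27; pay $1,331.00 → $6,867.27
Quarter 3: $6,867.27 +$61.81 interest = $6,929.08; pay $1,319.68 → $5,609.40
Quarter 4: $5,609.40 +$50.48 interest = $5,659.88; pay $1,308.35 → $4,351.53
Quarter 5: $4,351.53 +$39.16 interest = $4,390.69; pay $1,297.03 → $3,093.66
Quarter 6: $3,093.66 +$27.84 interest = $3,121.50; pay $1,285.71 → $1,835.79
Quarter 7: $1,835.79 +$16.52 interest = $1,852.31; pay $1,274.39 → $577.92
Quarter 8: $577.92 +$5.20 interest = $583.12; pay $583.12 → $0.00
Total interest: $84.45 + $73.13 + $61.81 + $50.48 + $39.16 + $27.84 + $16.52 + $5.20 = $358.59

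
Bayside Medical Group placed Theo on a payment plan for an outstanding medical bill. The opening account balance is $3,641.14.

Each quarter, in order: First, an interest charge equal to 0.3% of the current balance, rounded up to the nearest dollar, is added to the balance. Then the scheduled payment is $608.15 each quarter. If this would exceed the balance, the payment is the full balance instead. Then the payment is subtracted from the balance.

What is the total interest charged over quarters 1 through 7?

Quarter 1: $3,641.14 +$11.00 interest = $3,652.14; pay $608.15 → $3,043.99
Quarter 2: $3,043.99 +$10.00 interest = $3,053.99; pay $608.15 → $2,445.84
Quarter 3: $2,445.84 +$8.00 interest = $2,453.84; pay $608.15 → $1,845.69
Quarter 4: $1,845.69 +$6.00 interest = $1,851.69; pay $608.15 → $1,243.54
Quarter 5: $1,243.54 +$4.00 interest = $1,247.54; pay $608.15 → $639.39
Quarter 6: $639.39 +$2.00 interest = $641.39; pay $608.15 → $33.24
Quarter 7: $33.24 +$1.00 interest = $34.24; pay $34.24 → $0.00
Total interest: $11.00 + $10.00 + $8.00 + $6.00 + $4.00 + $2.00 + $1.00 = $42.00

$42.00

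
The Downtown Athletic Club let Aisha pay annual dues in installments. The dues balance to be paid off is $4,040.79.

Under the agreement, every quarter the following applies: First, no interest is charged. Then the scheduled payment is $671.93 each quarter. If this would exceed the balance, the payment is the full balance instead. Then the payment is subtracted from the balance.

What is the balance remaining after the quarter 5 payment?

$681.14

Quarter 1: $4,040.79 − $671.93 → $3,368.86
Quarter 2: $3,368.86 − $671.93 → $2,696.93
Quarter 3: $2,696.93 − $671.93 → $2,025.00
Quarter 4: $2,025.00 − $671.93 → $1,353.07
Quarter 5: $1,353.07 − $671.93 → $681.14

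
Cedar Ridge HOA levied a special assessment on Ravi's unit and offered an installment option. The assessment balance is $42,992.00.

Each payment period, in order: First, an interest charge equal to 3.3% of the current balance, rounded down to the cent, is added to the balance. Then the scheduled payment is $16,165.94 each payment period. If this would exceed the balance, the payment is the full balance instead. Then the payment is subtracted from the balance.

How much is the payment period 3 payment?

# | Opening | Interest | Payment | End bal
1 | $42,992.00 | $1,418.73 | $16,165.94 | $28,244.79
2 | $28,244.79 | $932.07 | $16,165.94 | $13,010.92
3 | $13,010.92 | $429.36 | $13,440.28 | $0.00

$13,440.28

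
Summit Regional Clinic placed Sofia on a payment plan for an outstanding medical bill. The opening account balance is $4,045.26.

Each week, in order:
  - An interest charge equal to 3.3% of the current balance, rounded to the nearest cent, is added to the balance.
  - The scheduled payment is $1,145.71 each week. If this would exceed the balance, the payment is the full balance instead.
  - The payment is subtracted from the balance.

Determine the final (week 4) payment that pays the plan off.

Week 1: opening $4,045.26; interest $133.49 → $4,178.75; payment $1,145.71; balance $3,033.04
Week 2: opening $3,033.04; interest $100.09 → $3,133.13; payment $1,145.71; balance $1,987.42
Week 3: opening $1,987.42; interest $65.58 → $2,053.00; payment $1,145.71; balance $907.29
Week 4: opening $907.29; interest $29.94 → $937.23; payment $937.23; balance $0.00

$937.23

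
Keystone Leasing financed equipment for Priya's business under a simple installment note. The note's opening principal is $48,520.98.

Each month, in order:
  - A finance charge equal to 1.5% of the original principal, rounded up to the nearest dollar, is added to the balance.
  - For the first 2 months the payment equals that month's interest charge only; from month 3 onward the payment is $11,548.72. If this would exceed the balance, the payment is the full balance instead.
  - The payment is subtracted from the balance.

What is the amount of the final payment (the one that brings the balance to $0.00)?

$5,966.10

Month 1: $48,520.98 +$728.00 interest = $49,248.98; pay $728.00 → $48,520.98
Month 2: $48,520.98 +$728.00 interest = $49,248.98; pay $728.00 → $48,520.98
Month 3: $48,520.98 +$728.00 interest = $49,248.98; pay $11,548.72 → $37,700.26
Month 4: $37,700.26 +$728.00 interest = $38,428.26; pay $11,548.72 → $26,879.54
Month 5: $26,879.54 +$728.00 interest = $27,607.54; pay $11,548.72 → $16,058.82
Month 6: $16,058.82 +$728.00 interest = $16,786.82; pay $11,548.72 → $5,238.10
Month 7: $5,238.10 +$728.00 interest = $5,966.10; pay $5,966.10 → $0.00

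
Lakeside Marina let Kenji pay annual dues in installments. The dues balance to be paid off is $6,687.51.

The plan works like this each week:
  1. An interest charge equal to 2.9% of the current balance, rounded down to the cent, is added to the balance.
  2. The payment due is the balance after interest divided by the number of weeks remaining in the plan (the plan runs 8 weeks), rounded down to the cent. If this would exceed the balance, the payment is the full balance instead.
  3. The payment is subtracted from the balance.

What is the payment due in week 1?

$860.18

Week 1: $6,687.51 +$193.93 interest = $6,881.44; pay $860.18 → $6,021.26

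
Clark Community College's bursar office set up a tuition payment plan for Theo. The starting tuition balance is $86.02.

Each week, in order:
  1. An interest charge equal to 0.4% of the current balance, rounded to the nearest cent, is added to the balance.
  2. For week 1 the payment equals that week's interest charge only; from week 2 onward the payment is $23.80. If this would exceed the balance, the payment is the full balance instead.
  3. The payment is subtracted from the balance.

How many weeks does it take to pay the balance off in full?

Week 1: opening $86.02; interest $0.34 → $86.36; payment $0.34; balance $86.02
Week 2: opening $86.02; interest $0.34 → $86.36; payment $23.80; balance $62.56
Week 3: opening $62.56; interest $0.25 → $62.81; payment $23.80; balance $39.01
Week 4: opening $39.01; interest $0.16 → $39.17; payment $23.80; balance $15.37
Week 5: opening $15.37; interest $0.06 → $15.43; payment $15.43; balance $0.00
Balance reaches $0.00 in week 5.

5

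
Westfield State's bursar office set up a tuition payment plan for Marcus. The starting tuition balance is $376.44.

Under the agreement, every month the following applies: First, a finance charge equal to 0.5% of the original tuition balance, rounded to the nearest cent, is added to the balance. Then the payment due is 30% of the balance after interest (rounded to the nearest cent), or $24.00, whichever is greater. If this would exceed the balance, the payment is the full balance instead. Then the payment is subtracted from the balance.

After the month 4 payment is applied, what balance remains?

$93.72

Month 1: opening $376.44; interest $1.88 → $378.32; payment $113.50; balance $264.82
Month 2: opening $264.82; interest $1.88 → $266.70; payment $80.01; balance $186.69
Month 3: opening $186.69; interest $1.88 → $188.57; payment $56.57; balance $132.00
Month 4: opening $132.00; interest $1.88 → $133.88; payment $40.16; balance $93.72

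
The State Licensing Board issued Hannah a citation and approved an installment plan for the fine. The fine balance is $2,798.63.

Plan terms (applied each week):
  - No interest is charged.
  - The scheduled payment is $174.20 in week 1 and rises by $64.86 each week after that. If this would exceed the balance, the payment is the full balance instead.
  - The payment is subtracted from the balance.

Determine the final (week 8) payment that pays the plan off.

$217.17

# | Opening | Payment | End bal
1 | $2,798.63 | $174.20 | $2,624.43
2 | $2,624.43 | $239.06 | $2,385.37
3 | $2,385.37 | $303.92 | $2,081.45
4 | $2,081.45 | $368.78 | $1,712.67
5 | $1,712.67 | $433.64 | $1,279.03
6 | $1,279.03 | $498.50 | $780.53
7 | $780.53 | $563.36 | $217.17
8 | $217.17 | $217.17 | $0.00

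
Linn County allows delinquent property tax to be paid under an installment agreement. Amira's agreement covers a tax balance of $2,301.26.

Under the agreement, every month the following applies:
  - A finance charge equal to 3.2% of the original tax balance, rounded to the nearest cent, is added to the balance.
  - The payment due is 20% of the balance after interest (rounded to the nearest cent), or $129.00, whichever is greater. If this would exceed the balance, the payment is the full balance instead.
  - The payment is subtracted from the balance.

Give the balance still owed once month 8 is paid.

$631.22

# | Opening | Interest | Payment | End bal
1 | $2,301.26 | $73.64 | $474.98 | $1,899.92
2 | $1,899.92 | $73.64 | $394.71 | $1,578.85
3 | $1,578.85 | $73.64 | $330.50 | $1,321.99
4 | $1,321.99 | $73.64 | $279.13 | $1,116.50
5 | $1,116.50 | $73.64 | $238.03 | $952.11
6 | $952.11 | $73.64 | $205.15 | $820.60
7 | $820.60 | $73.64 | $178.85 | $715.39
8 | $715.39 | $73.64 | $157.81 | $631.22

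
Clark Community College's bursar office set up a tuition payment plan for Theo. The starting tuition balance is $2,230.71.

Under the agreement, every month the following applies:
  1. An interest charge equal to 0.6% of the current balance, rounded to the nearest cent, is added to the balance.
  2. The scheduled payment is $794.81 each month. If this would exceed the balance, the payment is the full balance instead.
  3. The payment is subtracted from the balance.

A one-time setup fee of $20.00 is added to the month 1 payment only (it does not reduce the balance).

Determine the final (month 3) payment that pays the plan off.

Month 1: opening $2,230.71; interest $13.38 → $2,244.09; payment $794.81 (+ $20.00 fee); balance $1,449.28
Month 2: opening $1,449.28; interest $8.70 → $1,457.98; payment $794.81; balance $663.17
Month 3: opening $663.17; interest $3.98 → $667.15; payment $667.15; balance $0.00

$667.15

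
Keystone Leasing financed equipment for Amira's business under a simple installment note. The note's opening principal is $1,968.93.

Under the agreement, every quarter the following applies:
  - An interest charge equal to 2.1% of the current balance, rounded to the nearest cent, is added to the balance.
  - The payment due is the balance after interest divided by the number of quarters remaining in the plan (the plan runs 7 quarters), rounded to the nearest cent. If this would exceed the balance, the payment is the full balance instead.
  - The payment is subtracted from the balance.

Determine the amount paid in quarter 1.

$287.18

Quarter 1: opening $1,968.93; interest $41.35 → $2,010.28; payment $287.18; balance $1,723.10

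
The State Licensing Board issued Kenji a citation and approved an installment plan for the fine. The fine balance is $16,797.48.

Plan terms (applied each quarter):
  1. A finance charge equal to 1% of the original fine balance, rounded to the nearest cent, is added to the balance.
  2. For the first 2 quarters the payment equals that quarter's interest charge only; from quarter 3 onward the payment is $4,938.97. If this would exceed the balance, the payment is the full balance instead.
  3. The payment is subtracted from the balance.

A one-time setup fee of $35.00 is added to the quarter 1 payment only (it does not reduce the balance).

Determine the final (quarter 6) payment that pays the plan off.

Quarter 1: opening $16,797.48; interest $167.97 → $16,965.45; payment $167.97 (+ $35.00 fee); balance $16,797.48
Quarter 2: opening $16,797.48; interest $167.97 → $16,965.45; payment $167.97; balance $16,797.48
Quarter 3: opening $16,797.48; interest $167.97 → $16,965.45; payment $4,938.97; balance $12,026.48
Quarter 4: opening $12,026.48; interest $167.97 → $12,194.45; payment $4,938.97; balance $7,255.48
Quarter 5: opening $7,255.48; interest $167.97 → $7,423.45; payment $4,938.97; balance $2,484.48
Quarter 6: opening $2,484.48; interest $167.97 → $2,652.45; payment $2,652.45; balance $0.00

$2,652.45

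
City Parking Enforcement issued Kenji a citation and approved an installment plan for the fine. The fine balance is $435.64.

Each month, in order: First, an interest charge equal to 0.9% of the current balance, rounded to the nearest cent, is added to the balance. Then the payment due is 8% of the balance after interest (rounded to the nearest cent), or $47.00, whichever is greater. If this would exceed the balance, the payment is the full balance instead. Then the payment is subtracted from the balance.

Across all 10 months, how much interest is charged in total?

Month 1: $435.64 +$3.92 interest = $439.56; pay $47.00 → $392.56
Month 2: $392.56 +$3.53 interest = $396.09; pay $47.00 → $349.09
Month 3: $349.09 +$3.14 interest = $352.23; pay $47.00 → $305.23
Month 4: $305.23 +$2.75 interest = $307.98; pay $47.00 → $260.98
Month 5: $260.98 +$2.35 interest = $263.33; pay $47.00 → $216.33
Month 6: $216.33 +$1.95 interest = $218.28; pay $47.00 → $171.28
Month 7: $171.28 +$1.54 interest = $172.82; pay $47.00 → $125.82
Month 8: $125.82 +$1.13 interest = $126.95; pay $47.00 → $79.95
Month 9: $79.95 +$0.72 interest = $80.67; pay $47.00 → $33.67
Month 10: $33.67 +$0.30 interest = $33.97; pay $33.97 → $0.00
Total interest: $3.92 + $3.53 + $3.14 + $2.75 + $2.35 + $1.95 + $1.54 + $1.13 + $0.72 + $0.30 = $21.33

$21.33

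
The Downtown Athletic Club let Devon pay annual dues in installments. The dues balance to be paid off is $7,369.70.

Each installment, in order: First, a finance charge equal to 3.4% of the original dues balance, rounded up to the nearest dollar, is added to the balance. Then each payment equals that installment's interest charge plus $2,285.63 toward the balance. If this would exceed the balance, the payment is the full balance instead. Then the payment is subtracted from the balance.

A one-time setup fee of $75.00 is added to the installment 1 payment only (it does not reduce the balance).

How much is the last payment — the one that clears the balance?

$763.81

Installment 1: $7,369.70 +$251.00 interest = $7,620.70; pay $2,536.63 (+ $75.00 fee) → $5,084.07
Installment 2: $5,084.07 +$251.00 interest = $5,335.07; pay $2,536.63 → $2,798.44
Installment 3: $2,798.44 +$251.00 interest = $3,049.44; pay $2,536.63 → $512.81
Installment 4: $512.81 +$251.00 interest = $763.81; pay $763.81 → $0.00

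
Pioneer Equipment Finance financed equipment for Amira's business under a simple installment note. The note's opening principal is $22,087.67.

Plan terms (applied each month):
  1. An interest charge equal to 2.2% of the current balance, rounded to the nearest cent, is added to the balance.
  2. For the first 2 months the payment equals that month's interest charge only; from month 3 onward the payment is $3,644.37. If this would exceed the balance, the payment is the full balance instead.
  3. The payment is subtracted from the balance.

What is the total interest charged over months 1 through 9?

$2,859.46

Month 1: $22,087.67 +$485.93 interest = $22,573.60; pay $485.93 → $22,087.67
Month 2: $22,087.67 +$485.93 interest = $22,573.60; pay $485.93 → $22,087.67
Month 3: $22,087.67 +$485.93 interest = $22,573.60; pay $3,644.37 → $18,929.23
Month 4: $18,929.23 +$416.44 interest = $19,345.67; pay $3,644.37 → $15,701.30
Month 5: $15,701.30 +$345.43 interest = $16,046.73; pay $3,644.37 → $12,402.36
Month 6: $12,402.36 +$272.85 interest = $12,675.21; pay $3,644.37 → $9,030.84
Month 7: $9,030.84 +$198.68 interest = $9,229.52; pay $3,644.37 → $5,585.15
Month 8: $5,585.15 +$122.87 interest = $5,708.02; pay $3,644.37 → $2,063.65
Month 9: $2,063.65 +$45.40 interest = $2,109.05; pay $2,109.05 → $0.00
Total interest: $485.93 + $485.93 + $485.93 + $416.44 + $345.43 + $272.85 + $198.68 + $122.87 + $45.40 = $2,859.46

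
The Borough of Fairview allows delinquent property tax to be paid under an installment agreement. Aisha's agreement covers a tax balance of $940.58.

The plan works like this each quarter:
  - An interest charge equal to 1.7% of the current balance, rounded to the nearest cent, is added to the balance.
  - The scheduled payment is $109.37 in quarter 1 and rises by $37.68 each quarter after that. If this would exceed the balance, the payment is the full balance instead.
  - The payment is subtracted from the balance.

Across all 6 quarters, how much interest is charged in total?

$58.60

Quarter 1: opening $940.58; interest $15.99 → $956.57; payment $109.37; balance $847.20
Quarter 2: opening $847.20; interest $14.40 → $861.60; payment $147.05; balance $714.55
Quarter 3: opening $714.55; interest $12.15 → $726.70; payment $184.73; balance $541.97
Quarter 4: opening $541.97; interest $9.21 → $551.18; payment $222.41; balance $328.77
Quarter 5: opening $328.77; interest $5.59 → $334.36; payment $260.09; balance $74.27
Quarter 6: opening $74.27; interest $1.26 → $75.53; payment $75.53; balance $0.00
Total interest: $15.99 + $14.40 + $12.15 + $9.21 + $5.59 + $1.26 = $58.60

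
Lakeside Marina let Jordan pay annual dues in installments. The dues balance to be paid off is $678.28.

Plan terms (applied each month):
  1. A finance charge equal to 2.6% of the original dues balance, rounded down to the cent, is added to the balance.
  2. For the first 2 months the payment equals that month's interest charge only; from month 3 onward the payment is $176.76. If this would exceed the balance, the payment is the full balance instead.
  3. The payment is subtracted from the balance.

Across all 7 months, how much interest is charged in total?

$123.41

# | Opening | Interest | Payment | End bal
1 | $678.28 | $17.63 | $17.63 | $678.28
2 | $678.28 | $17.63 | $17.63 | $678.28
3 | $678.28 | $17.63 | $176.76 | $519.15
4 | $519.15 | $17.63 | $176.76 | $360.02
5 | $360.02 | $17.63 | $176.76 | $200.89
6 | $200.89 | $17.63 | $176.76 | $41.76
7 | $41.76 | $17.63 | $59.39 | $0.00
Total interest: $17.63 + $17.63 + $17.63 + $17.63 + $17.63 + $17.63 + $17.63 = $123.41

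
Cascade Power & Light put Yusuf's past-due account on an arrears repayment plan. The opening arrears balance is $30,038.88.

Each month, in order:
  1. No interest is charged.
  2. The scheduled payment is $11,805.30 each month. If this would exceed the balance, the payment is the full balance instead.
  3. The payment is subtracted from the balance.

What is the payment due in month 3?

Month 1: $30,038.88 − $11,805.30 → $18,233.58
Month 2: $18,233.58 − $11,805.30 → $6,428.28
Month 3: $6,428.28 − $6,428.28 → $0.00

$6,428.28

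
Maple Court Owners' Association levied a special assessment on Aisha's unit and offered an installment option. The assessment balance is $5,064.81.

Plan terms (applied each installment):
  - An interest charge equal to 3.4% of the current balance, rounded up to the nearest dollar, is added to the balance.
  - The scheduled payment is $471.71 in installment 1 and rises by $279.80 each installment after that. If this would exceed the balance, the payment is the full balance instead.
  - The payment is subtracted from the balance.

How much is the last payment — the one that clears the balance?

Installment 1: $5,064.81 +$173.00 interest = $5,237.81; pay $471.71 → $4,766.10
Installment 2: $4,766.10 +$163.00 interest = $4,929.10; pay $751.51 → $4,177.59
Installment 3: $4,177.59 +$143.00 interest = $4,320.59; pay $1,031.31 → $3,289.28
Installment 4: $3,289.28 +$112.00 interest = $3,401.28; pay $1,311.11 → $2,090.17
Installment 5: $2,090.17 +$72.00 interest = $2,162.17; pay $1,590.91 → $571.26
Installment 6: $571.26 +$20.00 interest = $591.26; pay $591.26 → $0.00

$591.26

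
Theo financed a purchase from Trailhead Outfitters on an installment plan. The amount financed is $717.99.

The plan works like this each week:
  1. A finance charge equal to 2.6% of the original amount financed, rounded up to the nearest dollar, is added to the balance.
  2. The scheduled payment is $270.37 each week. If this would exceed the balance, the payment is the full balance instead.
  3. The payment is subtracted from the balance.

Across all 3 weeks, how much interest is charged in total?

$57.00

# | Opening | Interest | Payment | End bal
1 | $717.99 | $19.00 | $270.37 | $466.62
2 | $466.62 | $19.00 | $270.37 | $215.25
3 | $215.25 | $19.00 | $234.25 | $0.00
Total interest: $19.00 + $19.00 + $19.00 = $57.00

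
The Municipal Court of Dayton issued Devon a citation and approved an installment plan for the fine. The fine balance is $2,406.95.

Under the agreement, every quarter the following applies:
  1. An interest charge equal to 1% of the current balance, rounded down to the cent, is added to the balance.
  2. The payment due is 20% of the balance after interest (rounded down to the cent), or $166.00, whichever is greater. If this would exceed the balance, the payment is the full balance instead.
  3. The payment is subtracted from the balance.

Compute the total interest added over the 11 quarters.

Quarter 1: $2,406.95 +$24.06 interest = $2,431.01; pay $486.20 → $1,944.81
Quarter 2: $1,944.81 +$19.44 interest = $1,964.25; pay $392.85 → $1,571.40
Quarter 3: $1,571.40 +$15.71 interest = $1,587.11; pay $317.42 → $1,269.69
Quarter 4: $1,269.69 +$12.69 interest = $1,282.38; pay $256.47 → $1,025.91
Quarter 5: $1,025.91 +$10.25 interest = $1,036.16; pay $207.23 → $828.93
Quarter 6: $828.93 +$8.28 interest = $837.21; pay $167.44 → $669.77
Quarter 7: $669.77 +$6.69 interest = $676.46; pay $166.00 → $510.46
Quarter 8: $510.46 +$5.10 interest = $515.56; pay $166.00 → $349.56
Quarter 9: $349.56 +$3.49 interest = $353.05; pay $166.00 → $187.05
Quarter 10: $187.05 +$1.87 interest = $188.92; pay $166.00 → $22.92
Quarter 11: $22.92 +$0.22 interest = $23.14; pay $23.14 → $0.00
Total interest: $24.06 + $19.44 + $15.71 + $12.69 + $10.25 + $8.28 + $6.69 + $5.10 + $3.49 + $1.87 + $0.22 = $107.80

$107.80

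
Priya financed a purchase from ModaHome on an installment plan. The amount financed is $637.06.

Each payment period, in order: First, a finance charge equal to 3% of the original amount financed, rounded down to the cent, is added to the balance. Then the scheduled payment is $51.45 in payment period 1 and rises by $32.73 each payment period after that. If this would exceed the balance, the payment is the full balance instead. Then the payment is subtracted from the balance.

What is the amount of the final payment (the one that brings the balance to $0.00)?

Payment period 1: $637.06 +$19.11 interest = $656.17; pay $51.45 → $604.72
Payment period 2: $604.72 +$19.11 interest = $623.83; pay $84.18 → $539.65
Payment period 3: $539.65 +$19.11 interest = $558.76; pay $116.91 → $441.85
Payment period 4: $441.85 +$19.11 interest = $460.96; pay $149.64 → $311.32
Payment period 5: $311.32 +$19.11 interest = $330.43; pay $182.37 → $148.06
Payment period 6: $148.06 +$19.11 interest = $167.17; pay $167.17 → $0.00

$167.17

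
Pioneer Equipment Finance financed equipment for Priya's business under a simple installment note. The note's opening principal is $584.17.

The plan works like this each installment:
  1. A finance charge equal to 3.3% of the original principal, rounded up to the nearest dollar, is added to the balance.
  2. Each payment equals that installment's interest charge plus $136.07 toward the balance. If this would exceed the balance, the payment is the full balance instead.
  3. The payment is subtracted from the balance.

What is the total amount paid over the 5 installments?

$684.17

Installment 1: $584.17 +$20.00 interest = $604.17; pay $156.07 → $448.10
Installment 2: $448.10 +$20.00 interest = $468.10; pay $156.07 → $312.03
Installment 3: $312.03 +$20.00 interest = $332.03; pay $156.07 → $175.96
Installment 4: $175.96 +$20.00 interest = $195.96; pay $156.07 → $39.89
Installment 5: $39.89 +$20.00 interest = $59.89; pay $59.89 → $0.00
Total paid: $684.17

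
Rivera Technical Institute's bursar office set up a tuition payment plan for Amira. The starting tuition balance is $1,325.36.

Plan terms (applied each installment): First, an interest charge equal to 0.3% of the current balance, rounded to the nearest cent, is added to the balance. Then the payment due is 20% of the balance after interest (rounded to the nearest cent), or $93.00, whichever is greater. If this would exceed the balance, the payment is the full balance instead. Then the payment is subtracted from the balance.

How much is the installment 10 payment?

Installment 1: opening $1,325.36; interest $3.98 → $1,329.34; payment $265.87; balance $1,063.47
Installment 2: opening $1,063.47; interest $3.19 → $1,066.66; payment $213.33; balance $853.33
Installment 3: opening $853.33; interest $2.56 → $855.89; payment $171.18; balance $684.71
Installment 4: opening $684.71; interest $2.05 → $686.76; payment $137.35; balance $549.41
Installment 5: opening $549.41; interest $1.65 → $551.06; payment $110.21; balance $440.85
Installment 6: opening $440.85; interest $1.32 → $442.17; payment $93.00; balance $349.17
Installment 7: opening $349.17; interest $1.05 → $350.22; payment $93.00; balance $257.22
Installment 8: opening $257.22; interest $0.77 → $257.99; payment $93.00; balance $164.99
Installment 9: opening $164.99; interest $0.49 → $165.48; payment $93.00; balance $72.48
Installment 10: opening $72.48; interest $0.22 → $72.70; payment $72.70; balance $0.00

$72.70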